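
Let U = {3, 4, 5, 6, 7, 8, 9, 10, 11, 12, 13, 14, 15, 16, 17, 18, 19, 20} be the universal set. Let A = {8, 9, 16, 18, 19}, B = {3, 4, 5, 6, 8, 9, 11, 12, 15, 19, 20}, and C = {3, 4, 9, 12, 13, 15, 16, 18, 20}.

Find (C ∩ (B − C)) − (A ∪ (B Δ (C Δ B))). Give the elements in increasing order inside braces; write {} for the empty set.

{}

B − C = {5, 6, 8, 11, 19}
C ∩ (B − C) = {}
C Δ B = {5, 6, 8, 11, 13, 16, 18, 19}
B Δ (C Δ B) = {3, 4, 9, 12, 13, 15, 16, 18, 20}
A ∪ (B Δ (C Δ B)) = {3, 4, 8, 9, 12, 13, 15, 16, 18, 19, 20}
(C ∩ (B − C)) − (A ∪ (B Δ (C Δ B))) = {}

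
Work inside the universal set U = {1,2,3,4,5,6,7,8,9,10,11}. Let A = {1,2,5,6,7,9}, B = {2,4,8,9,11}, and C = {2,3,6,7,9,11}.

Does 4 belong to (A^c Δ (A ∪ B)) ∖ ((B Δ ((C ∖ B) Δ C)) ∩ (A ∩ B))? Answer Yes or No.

No

4 ∉ A, so 4 ∈ A^c
4 ∉ A and 4 ∈ B, so 4 ∈ A ∪ B
4 ∈ A^c and 4 ∈ (A ∪ B), so 4 ∉ A^c Δ (A ∪ B)
4 ∉ C and 4 ∈ B, so 4 ∉ C ∖ B
4 ∉ (C ∖ B) and 4 ∉ C, so 4 ∉ (C ∖ B) Δ C
4 ∈ B and 4 ∉ ((C ∖ B) Δ C), so 4 ∈ B Δ ((C ∖ B) Δ C)
4 ∉ A and 4 ∈ B, so 4 ∉ A ∩ B
4 ∈ (B Δ ((C ∖ B) Δ C)) and 4 ∉ (A ∩ B), so 4 ∉ (B Δ ((C ∖ B) Δ C)) ∩ (A ∩ B)
4 ∉ (A^c Δ (A ∪ B)) and 4 ∉ ((B Δ ((C ∖ B) Δ C)) ∩ (A ∩ B)), so 4 ∉ (A^c Δ (A ∪ B)) ∖ ((B Δ ((C ∖ B) Δ C)) ∩ (A ∩ B))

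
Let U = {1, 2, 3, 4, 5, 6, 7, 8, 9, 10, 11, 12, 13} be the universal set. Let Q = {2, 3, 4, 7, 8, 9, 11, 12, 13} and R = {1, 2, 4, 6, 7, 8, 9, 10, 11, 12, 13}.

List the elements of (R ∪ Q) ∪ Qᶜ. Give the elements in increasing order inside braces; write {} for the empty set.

{1, 2, 3, 4, 5, 6, 7, 8, 9, 10, 11, 12, 13}

R ∪ Q = {1, 2, 3, 4, 6, 7, 8, 9, 10, 11, 12, 13}
Qᶜ = {1, 5, 6, 10}
(R ∪ Q) ∪ Qᶜ = {1, 2, 3, 4, 5, 6, 7, 8, 9, 10, 11, 12, 13}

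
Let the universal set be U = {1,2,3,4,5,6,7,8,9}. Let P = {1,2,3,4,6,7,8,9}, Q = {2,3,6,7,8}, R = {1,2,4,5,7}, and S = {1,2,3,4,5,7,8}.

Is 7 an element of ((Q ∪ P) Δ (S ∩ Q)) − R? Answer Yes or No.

7 ∈ Q and 7 ∈ P, so 7 ∈ Q ∪ P
7 ∈ S and 7 ∈ Q, so 7 ∈ S ∩ Q
7 ∈ (Q ∪ P) and 7 ∈ (S ∩ Q), so 7 ∉ (Q ∪ P) Δ (S ∩ Q)
7 ∉ ((Q ∪ P) Δ (S ∩ Q)) and 7 ∈ R, so 7 ∉ ((Q ∪ P) Δ (S ∩ Q)) − R

No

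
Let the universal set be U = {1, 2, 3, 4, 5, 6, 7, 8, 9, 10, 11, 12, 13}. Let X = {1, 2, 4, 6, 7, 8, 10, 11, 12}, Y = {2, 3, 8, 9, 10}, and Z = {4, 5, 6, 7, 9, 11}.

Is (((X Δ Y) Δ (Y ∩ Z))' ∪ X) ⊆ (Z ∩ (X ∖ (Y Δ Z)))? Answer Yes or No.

X Δ Y = {1, 3, 4, 6, 7, 9, 11, 12}
Y ∩ Z = {9}
(X Δ Y) Δ (Y ∩ Z) = {1, 3, 4, 6, 7, 11, 12}
((X Δ Y) Δ (Y ∩ Z))' = {2, 5, 8, 9, 10, 13}
((X Δ Y) Δ (Y ∩ Z))' ∪ X = {1, 2, 4, 5, 6, 7, 8, 9, 10, 11, 12, 13}
Y Δ Z = {2, 3, 4, 5, 6, 7, 8, 10, 11}
X ∖ (Y Δ Z) = {1, 12}
Z ∩ (X ∖ (Y Δ Z)) = {}
1 ∈ ((X Δ Y) Δ (Y ∩ Z))' ∪ X but 1 ∉ Z ∩ (X ∖ (Y Δ Z)), so the inclusion fails.

No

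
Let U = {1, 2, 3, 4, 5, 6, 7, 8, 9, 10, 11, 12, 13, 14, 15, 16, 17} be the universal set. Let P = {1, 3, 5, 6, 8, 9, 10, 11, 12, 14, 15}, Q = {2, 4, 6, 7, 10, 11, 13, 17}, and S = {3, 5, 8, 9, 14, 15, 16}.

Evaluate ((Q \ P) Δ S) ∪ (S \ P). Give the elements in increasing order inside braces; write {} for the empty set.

Q \ P = {2, 4, 7, 13, 17}
(Q \ P) Δ S = {2, 3, 4, 5, 7, 8, 9, 13, 14, 15, 16, 17}
S \ P = {16}
((Q \ P) Δ S) ∪ (S \ P) = {2, 3, 4, 5, 7, 8, 9, 13, 14, 15, 16, 17}

{2, 3, 4, 5, 7, 8, 9, 13, 14, 15, 16, 17}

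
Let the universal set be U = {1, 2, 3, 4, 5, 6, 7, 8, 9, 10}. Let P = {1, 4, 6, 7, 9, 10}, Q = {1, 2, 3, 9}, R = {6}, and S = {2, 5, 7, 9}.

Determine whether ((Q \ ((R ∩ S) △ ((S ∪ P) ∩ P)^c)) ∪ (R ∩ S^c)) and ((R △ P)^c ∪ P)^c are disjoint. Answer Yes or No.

Yes

R ∩ S = {}
S ∪ P = {1, 2, 4, 5, 6, 7, 9, 10}
(S ∪ P) ∩ P = {1, 4, 6, 7, 9, 10}
((S ∪ P) ∩ P)^c = {2, 3, 5, 8}
(R ∩ S) △ ((S ∪ P) ∩ P)^c = {2, 3, 5, 8}
Q \ ((R ∩ S) △ ((S ∪ P) ∩ P)^c) = {1, 9}
S^c = {1, 3, 4, 6, 8, 10}
R ∩ S^c = {6}
(Q \ ((R ∩ S) △ ((S ∪ P) ∩ P)^c)) ∪ (R ∩ S^c) = {1, 6, 9}
R △ P = {1, 4, 7, 9, 10}
(R △ P)^c = {2, 3, 5, 6, 8}
(R △ P)^c ∪ P = {1, 2, 3, 4, 5, 6, 7, 8, 9, 10}
((R △ P)^c ∪ P)^c = {}
{1, 6, 9} and {} share no elements.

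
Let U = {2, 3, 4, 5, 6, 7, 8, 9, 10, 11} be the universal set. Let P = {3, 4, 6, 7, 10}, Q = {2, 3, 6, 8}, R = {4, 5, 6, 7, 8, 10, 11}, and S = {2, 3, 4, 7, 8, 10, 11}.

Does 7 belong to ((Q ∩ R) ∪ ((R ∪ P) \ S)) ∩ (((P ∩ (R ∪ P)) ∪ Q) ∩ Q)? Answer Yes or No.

7 ∉ Q and 7 ∈ R, so 7 ∉ Q ∩ R
7 ∈ R and 7 ∈ P, so 7 ∈ R ∪ P
7 ∈ (R ∪ P) and 7 ∈ S, so 7 ∉ (R ∪ P) \ S
7 ∉ (Q ∩ R) and 7 ∉ ((R ∪ P) \ S), so 7 ∉ (Q ∩ R) ∪ ((R ∪ P) \ S)
7 ∈ R and 7 ∈ P, so 7 ∈ R ∪ P
7 ∈ P and 7 ∈ (R ∪ P), so 7 ∈ P ∩ (R ∪ P)
7 ∈ (P ∩ (R ∪ P)) and 7 ∉ Q, so 7 ∈ (P ∩ (R ∪ P)) ∪ Q
7 ∈ ((P ∩ (R ∪ P)) ∪ Q) and 7 ∉ Q, so 7 ∉ ((P ∩ (R ∪ P)) ∪ Q) ∩ Q
7 ∉ ((Q ∩ R) ∪ ((R ∪ P) \ S)) and 7 ∉ (((P ∩ (R ∪ P)) ∪ Q) ∩ Q), so 7 ∉ ((Q ∩ R) ∪ ((R ∪ P) \ S)) ∩ (((P ∩ (R ∪ P)) ∪ Q) ∩ Q)

No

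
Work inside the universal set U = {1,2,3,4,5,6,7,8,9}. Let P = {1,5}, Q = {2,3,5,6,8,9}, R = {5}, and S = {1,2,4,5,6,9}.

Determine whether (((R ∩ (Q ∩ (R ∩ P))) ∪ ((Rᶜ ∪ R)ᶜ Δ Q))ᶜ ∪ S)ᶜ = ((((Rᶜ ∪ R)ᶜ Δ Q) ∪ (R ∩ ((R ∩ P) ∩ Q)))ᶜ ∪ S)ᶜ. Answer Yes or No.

Yes

R ∩ P = {5}
Q ∩ (R ∩ P) = {5}
R ∩ (Q ∩ (R ∩ P)) = {5}
Rᶜ = {1,2,3,4,6,7,8,9}
Rᶜ ∪ R = {1,2,3,4,5,6,7,8,9}
(Rᶜ ∪ R)ᶜ = {}
(Rᶜ ∪ R)ᶜ Δ Q = {2,3,5,6,8,9}
(R ∩ (Q ∩ (R ∩ P))) ∪ ((Rᶜ ∪ R)ᶜ Δ Q) = {2,3,5,6,8,9}
((R ∩ (Q ∩ (R ∩ P))) ∪ ((Rᶜ ∪ R)ᶜ Δ Q))ᶜ = {1,4,7}
((R ∩ (Q ∩ (R ∩ P))) ∪ ((Rᶜ ∪ R)ᶜ Δ Q))ᶜ ∪ S = {1,2,4,5,6,7,9}
(((R ∩ (Q ∩ (R ∩ P))) ∪ ((Rᶜ ∪ R)ᶜ Δ Q))ᶜ ∪ S)ᶜ = {3,8}
(R ∩ P) ∩ Q = {5}
R ∩ ((R ∩ P) ∩ Q) = {5}
((Rᶜ ∪ R)ᶜ Δ Q) ∪ (R ∩ ((R ∩ P) ∩ Q)) = {2,3,5,6,8,9}
(((Rᶜ ∪ R)ᶜ Δ Q) ∪ (R ∩ ((R ∩ P) ∩ Q)))ᶜ = {1,4,7}
(((Rᶜ ∪ R)ᶜ Δ Q) ∪ (R ∩ ((R ∩ P) ∩ Q)))ᶜ ∪ S = {1,2,4,5,6,7,9}
((((Rᶜ ∪ R)ᶜ Δ Q) ∪ (R ∩ ((R ∩ P) ∩ Q)))ᶜ ∪ S)ᶜ = {3,8}
Both equal {3,8}, so (((R ∩ (Q ∩ (R ∩ P))) ∪ ((Rᶜ ∪ R)ᶜ Δ Q))ᶜ ∪ S)ᶜ = ((((Rᶜ ∪ R)ᶜ Δ Q) ∪ (R ∩ ((R ∩ P) ∩ Q)))ᶜ ∪ S)ᶜ.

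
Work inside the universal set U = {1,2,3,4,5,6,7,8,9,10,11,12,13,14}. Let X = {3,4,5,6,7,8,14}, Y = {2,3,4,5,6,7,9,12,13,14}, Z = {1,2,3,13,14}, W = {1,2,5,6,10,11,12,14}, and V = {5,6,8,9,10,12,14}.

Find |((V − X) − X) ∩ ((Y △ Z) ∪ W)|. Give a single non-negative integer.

V − X = {9,10,12}
(V − X) − X = {9,10,12}
Y △ Z = {1,4,5,6,7,9,12}
(Y △ Z) ∪ W = {1,2,4,5,6,7,9,10,11,12,14}
((V − X) − X) ∩ ((Y △ Z) ∪ W) = {9,10,12}
|((V − X) − X) ∩ ((Y △ Z) ∪ W)| = 3

3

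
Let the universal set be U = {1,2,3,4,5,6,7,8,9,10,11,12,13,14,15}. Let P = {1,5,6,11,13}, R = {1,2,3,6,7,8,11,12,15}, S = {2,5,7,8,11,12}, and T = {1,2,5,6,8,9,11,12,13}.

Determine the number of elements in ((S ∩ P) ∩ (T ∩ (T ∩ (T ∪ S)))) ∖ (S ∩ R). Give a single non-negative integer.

1

S ∩ P = {5,11}
T ∪ S = {1,2,5,6,7,8,9,11,12,13}
T ∩ (T ∪ S) = {1,2,5,6,8,9,11,12,13}
T ∩ (T ∩ (T ∪ S)) = {1,2,5,6,8,9,11,12,13}
(S ∩ P) ∩ (T ∩ (T ∩ (T ∪ S))) = {5,11}
S ∩ R = {2,7,8,11,12}
((S ∩ P) ∩ (T ∩ (T ∩ (T ∪ S)))) ∖ (S ∩ R) = {5}
|((S ∩ P) ∩ (T ∩ (T ∩ (T ∪ S)))) ∖ (S ∩ R)| = 1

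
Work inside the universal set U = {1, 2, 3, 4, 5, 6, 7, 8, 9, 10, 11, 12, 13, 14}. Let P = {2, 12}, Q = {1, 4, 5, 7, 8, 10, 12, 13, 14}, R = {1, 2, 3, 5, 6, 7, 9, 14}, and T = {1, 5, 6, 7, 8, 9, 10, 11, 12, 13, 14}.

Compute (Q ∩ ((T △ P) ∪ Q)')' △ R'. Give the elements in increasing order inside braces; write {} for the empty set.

{1, 2, 3, 5, 6, 7, 9, 14}

T △ P = {1, 2, 5, 6, 7, 8, 9, 10, 11, 13, 14}
(T △ P) ∪ Q = {1, 2, 4, 5, 6, 7, 8, 9, 10, 11, 12, 13, 14}
((T △ P) ∪ Q)' = {3}
Q ∩ ((T △ P) ∪ Q)' = {}
(Q ∩ ((T △ P) ∪ Q)')' = {1, 2, 3, 4, 5, 6, 7, 8, 9, 10, 11, 12, 13, 14}
R' = {4, 8, 10, 11, 12, 13}
(Q ∩ ((T △ P) ∪ Q)')' △ R' = {1, 2, 3, 5, 6, 7, 9, 14}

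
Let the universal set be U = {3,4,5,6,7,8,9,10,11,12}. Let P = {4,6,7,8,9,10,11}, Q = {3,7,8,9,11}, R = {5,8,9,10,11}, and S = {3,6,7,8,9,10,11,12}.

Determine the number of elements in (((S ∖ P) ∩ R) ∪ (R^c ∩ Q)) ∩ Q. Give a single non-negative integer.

S ∖ P = {3,12}
(S ∖ P) ∩ R = {}
R^c = {3,4,6,7,12}
R^c ∩ Q = {3,7}
((S ∖ P) ∩ R) ∪ (R^c ∩ Q) = {3,7}
(((S ∖ P) ∩ R) ∪ (R^c ∩ Q)) ∩ Q = {3,7}
|(((S ∖ P) ∩ R) ∪ (R^c ∩ Q)) ∩ Q| = 2

2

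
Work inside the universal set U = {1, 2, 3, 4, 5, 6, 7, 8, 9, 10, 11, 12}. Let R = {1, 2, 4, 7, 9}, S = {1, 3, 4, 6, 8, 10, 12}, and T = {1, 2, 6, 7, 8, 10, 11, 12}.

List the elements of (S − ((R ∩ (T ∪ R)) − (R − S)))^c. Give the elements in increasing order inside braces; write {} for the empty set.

T ∪ R = {1, 2, 4, 6, 7, 8, 9, 10, 11, 12}
R ∩ (T ∪ R) = {1, 2, 4, 7, 9}
R − S = {2, 7, 9}
(R ∩ (T ∪ R)) − (R − S) = {1, 4}
S − ((R ∩ (T ∪ R)) − (R − S)) = {3, 6, 8, 10, 12}
(S − ((R ∩ (T ∪ R)) − (R − S)))^c = {1, 2, 4, 5, 7, 9, 11}

{1, 2, 4, 5, 7, 9, 11}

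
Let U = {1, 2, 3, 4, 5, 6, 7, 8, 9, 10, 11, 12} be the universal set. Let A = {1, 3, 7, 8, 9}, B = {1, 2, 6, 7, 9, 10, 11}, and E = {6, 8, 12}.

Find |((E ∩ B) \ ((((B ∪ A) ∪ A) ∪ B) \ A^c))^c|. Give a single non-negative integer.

11

E ∩ B = {6}
B ∪ A = {1, 2, 3, 6, 7, 8, 9, 10, 11}
(B ∪ A) ∪ A = {1, 2, 3, 6, 7, 8, 9, 10, 11}
((B ∪ A) ∪ A) ∪ B = {1, 2, 3, 6, 7, 8, 9, 10, 11}
A^c = {2, 4, 5, 6, 10, 11, 12}
(((B ∪ A) ∪ A) ∪ B) \ A^c = {1, 3, 7, 8, 9}
(E ∩ B) \ ((((B ∪ A) ∪ A) ∪ B) \ A^c) = {6}
((E ∩ B) \ ((((B ∪ A) ∪ A) ∪ B) \ A^c))^c = {1, 2, 3, 4, 5, 7, 8, 9, 10, 11, 12}
|((E ∩ B) \ ((((B ∪ A) ∪ A) ∪ B) \ A^c))^c| = 11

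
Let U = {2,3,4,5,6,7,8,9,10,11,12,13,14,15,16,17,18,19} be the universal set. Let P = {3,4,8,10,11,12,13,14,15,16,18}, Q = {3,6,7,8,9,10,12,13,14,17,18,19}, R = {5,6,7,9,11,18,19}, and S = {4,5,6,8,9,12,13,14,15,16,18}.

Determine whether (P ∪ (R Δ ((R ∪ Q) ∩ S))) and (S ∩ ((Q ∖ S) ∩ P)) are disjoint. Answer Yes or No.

Yes

R ∪ Q = {3,5,6,7,8,9,10,11,12,13,14,17,18,19}
(R ∪ Q) ∩ S = {5,6,8,9,12,13,14,18}
R Δ ((R ∪ Q) ∩ S) = {7,8,11,12,13,14,19}
P ∪ (R Δ ((R ∪ Q) ∩ S)) = {3,4,7,8,10,11,12,13,14,15,16,18,19}
Q ∖ S = {3,7,10,17,19}
(Q ∖ S) ∩ P = {3,10}
S ∩ ((Q ∖ S) ∩ P) = {}
{3,4,7,8,10,11,12,13,14,15,16,18,19} and {} share no elements.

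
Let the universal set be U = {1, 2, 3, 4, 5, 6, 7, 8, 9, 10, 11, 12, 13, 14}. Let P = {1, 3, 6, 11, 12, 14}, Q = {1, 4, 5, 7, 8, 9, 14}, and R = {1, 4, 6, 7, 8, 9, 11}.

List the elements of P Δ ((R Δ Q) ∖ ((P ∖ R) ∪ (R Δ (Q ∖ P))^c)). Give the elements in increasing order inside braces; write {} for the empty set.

{1, 3, 5, 12, 14}

R Δ Q = {5, 6, 11, 14}
P ∖ R = {3, 12, 14}
Q ∖ P = {4, 5, 7, 8, 9}
R Δ (Q ∖ P) = {1, 5, 6, 11}
(R Δ (Q ∖ P))^c = {2, 3, 4, 7, 8, 9, 10, 12, 13, 14}
(P ∖ R) ∪ (R Δ (Q ∖ P))^c = {2, 3, 4, 7, 8, 9, 10, 12, 13, 14}
(R Δ Q) ∖ ((P ∖ R) ∪ (R Δ (Q ∖ P))^c) = {5, 6, 11}
P Δ ((R Δ Q) ∖ ((P ∖ R) ∪ (R Δ (Q ∖ P))^c)) = {1, 3, 5, 12, 14}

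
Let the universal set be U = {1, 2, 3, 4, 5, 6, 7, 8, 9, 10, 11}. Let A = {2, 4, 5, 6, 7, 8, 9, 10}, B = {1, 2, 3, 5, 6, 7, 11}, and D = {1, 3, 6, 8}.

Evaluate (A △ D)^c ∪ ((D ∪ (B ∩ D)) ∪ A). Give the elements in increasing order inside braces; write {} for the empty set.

A △ D = {1, 2, 3, 4, 5, 7, 9, 10}
(A △ D)^c = {6, 8, 11}
B ∩ D = {1, 3, 6}
D ∪ (B ∩ D) = {1, 3, 6, 8}
(D ∪ (B ∩ D)) ∪ A = {1, 2, 3, 4, 5, 6, 7, 8, 9, 10}
(A △ D)^c ∪ ((D ∪ (B ∩ D)) ∪ A) = {1, 2, 3, 4, 5, 6, 7, 8, 9, 10, 11}

{1, 2, 3, 4, 5, 6, 7, 8, 9, 10, 11}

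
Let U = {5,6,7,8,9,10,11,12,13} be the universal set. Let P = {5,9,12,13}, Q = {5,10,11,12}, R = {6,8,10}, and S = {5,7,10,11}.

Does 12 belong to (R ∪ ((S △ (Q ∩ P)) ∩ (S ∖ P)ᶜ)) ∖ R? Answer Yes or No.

12 ∈ Q and 12 ∈ P, so 12 ∈ Q ∩ P
12 ∉ S and 12 ∈ (Q ∩ P), so 12 ∈ S △ (Q ∩ P)
12 ∉ S and 12 ∈ P, so 12 ∉ S ∖ P
12 ∈ (S ∖ P)ᶜ since 12 ∉ (S ∖ P)
12 ∈ (S △ (Q ∩ P)) and 12 ∈ (S ∖ P)ᶜ, so 12 ∈ (S △ (Q ∩ P)) ∩ (S ∖ P)ᶜ
12 ∉ R and 12 ∈ ((S △ (Q ∩ P)) ∩ (S ∖ P)ᶜ), so 12 ∈ R ∪ ((S △ (Q ∩ P)) ∩ (S ∖ P)ᶜ)
12 ∈ (R ∪ ((S △ (Q ∩ P)) ∩ (S ∖ P)ᶜ)) and 12 ∉ R, so 12 ∈ (R ∪ ((S △ (Q ∩ P)) ∩ (S ∖ P)ᶜ)) ∖ R

Yes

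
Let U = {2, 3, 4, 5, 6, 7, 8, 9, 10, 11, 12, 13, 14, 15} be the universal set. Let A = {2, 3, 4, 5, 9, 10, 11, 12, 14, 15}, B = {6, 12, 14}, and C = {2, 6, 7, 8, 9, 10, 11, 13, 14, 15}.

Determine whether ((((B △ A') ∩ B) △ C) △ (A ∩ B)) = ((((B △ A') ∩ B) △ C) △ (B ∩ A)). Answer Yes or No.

A' = {6, 7, 8, 13}
B △ A' = {7, 8, 12, 13, 14}
(B △ A') ∩ B = {12, 14}
((B △ A') ∩ B) △ C = {2, 6, 7, 8, 9, 10, 11, 12, 13, 15}
A ∩ B = {12, 14}
(((B △ A') ∩ B) △ C) △ (A ∩ B) = {2, 6, 7, 8, 9, 10, 11, 13, 14, 15}
B ∩ A = {12, 14}
(((B △ A') ∩ B) △ C) △ (B ∩ A) = {2, 6, 7, 8, 9, 10, 11, 13, 14, 15}
Both equal {2, 6, 7, 8, 9, 10, 11, 13, 14, 15}, so (((B △ A') ∩ B) △ C) △ (A ∩ B) = (((B △ A') ∩ B) △ C) △ (B ∩ A).

Yes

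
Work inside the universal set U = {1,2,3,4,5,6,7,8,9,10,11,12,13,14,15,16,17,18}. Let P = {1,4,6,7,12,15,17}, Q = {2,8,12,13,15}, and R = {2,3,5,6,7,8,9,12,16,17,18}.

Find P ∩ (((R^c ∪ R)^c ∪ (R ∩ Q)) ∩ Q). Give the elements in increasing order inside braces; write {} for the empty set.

{12}

R^c = {1,4,10,11,13,14,15}
R^c ∪ R = {1,2,3,4,5,6,7,8,9,10,11,12,13,14,15,16,17,18}
(R^c ∪ R)^c = {}
R ∩ Q = {2,8,12}
(R^c ∪ R)^c ∪ (R ∩ Q) = {2,8,12}
((R^c ∪ R)^c ∪ (R ∩ Q)) ∩ Q = {2,8,12}
P ∩ (((R^c ∪ R)^c ∪ (R ∩ Q)) ∩ Q) = {12}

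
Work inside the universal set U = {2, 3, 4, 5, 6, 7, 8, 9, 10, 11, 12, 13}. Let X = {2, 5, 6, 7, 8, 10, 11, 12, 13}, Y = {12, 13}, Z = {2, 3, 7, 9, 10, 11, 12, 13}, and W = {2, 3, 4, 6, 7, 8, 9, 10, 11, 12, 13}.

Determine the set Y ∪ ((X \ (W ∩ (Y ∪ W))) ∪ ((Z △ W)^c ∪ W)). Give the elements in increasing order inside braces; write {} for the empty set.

Y ∪ W = {2, 3, 4, 6, 7, 8, 9, 10, 11, 12, 13}
W ∩ (Y ∪ W) = {2, 3, 4, 6, 7, 8, 9, 10, 11, 12, 13}
X \ (W ∩ (Y ∪ W)) = {5}
Z △ W = {4, 6, 8}
(Z △ W)^c = {2, 3, 5, 7, 9, 10, 11, 12, 13}
(Z △ W)^c ∪ W = {2, 3, 4, 5, 6, 7, 8, 9, 10, 11, 12, 13}
(X \ (W ∩ (Y ∪ W))) ∪ ((Z △ W)^c ∪ W) = {2, 3, 4, 5, 6, 7, 8, 9, 10, 11, 12, 13}
Y ∪ ((X \ (W ∩ (Y ∪ W))) ∪ ((Z △ W)^c ∪ W)) = {2, 3, 4, 5, 6, 7, 8, 9, 10, 11, 12, 13}

{2, 3, 4, 5, 6, 7, 8, 9, 10, 11, 12, 13}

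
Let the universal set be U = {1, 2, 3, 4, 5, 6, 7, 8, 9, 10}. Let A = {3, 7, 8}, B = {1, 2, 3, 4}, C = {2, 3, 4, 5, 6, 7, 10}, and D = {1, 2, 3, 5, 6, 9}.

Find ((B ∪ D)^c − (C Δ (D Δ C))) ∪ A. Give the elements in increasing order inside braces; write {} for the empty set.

B ∪ D = {1, 2, 3, 4, 5, 6, 9}
(B ∪ D)^c = {7, 8, 10}
D Δ C = {1, 4, 7, 9, 10}
C Δ (D Δ C) = {1, 2, 3, 5, 6, 9}
(B ∪ D)^c − (C Δ (D Δ C)) = {7, 8, 10}
((B ∪ D)^c − (C Δ (D Δ C))) ∪ A = {3, 7, 8, 10}

{3, 7, 8, 10}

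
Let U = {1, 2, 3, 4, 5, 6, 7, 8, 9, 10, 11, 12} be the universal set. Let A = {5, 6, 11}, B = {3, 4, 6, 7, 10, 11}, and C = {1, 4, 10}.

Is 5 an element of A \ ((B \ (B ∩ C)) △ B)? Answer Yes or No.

5 ∉ B and 5 ∉ C, so 5 ∉ B ∩ C
5 ∉ B and 5 ∉ (B ∩ C), so 5 ∉ B \ (B ∩ C)
5 ∉ (B \ (B ∩ C)) and 5 ∉ B, so 5 ∉ (B \ (B ∩ C)) △ B
5 ∈ A and 5 ∉ ((B \ (B ∩ C)) △ B), so 5 ∈ A \ ((B \ (B ∩ C)) △ B)

Yes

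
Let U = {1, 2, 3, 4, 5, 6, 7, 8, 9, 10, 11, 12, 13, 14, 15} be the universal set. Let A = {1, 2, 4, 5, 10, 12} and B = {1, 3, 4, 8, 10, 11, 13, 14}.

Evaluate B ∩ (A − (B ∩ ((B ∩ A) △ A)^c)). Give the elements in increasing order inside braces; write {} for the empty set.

B ∩ A = {1, 4, 10}
(B ∩ A) △ A = {2, 5, 12}
((B ∩ A) △ A)^c = {1, 3, 4, 6, 7, 8, 9, 10, 11, 13, 14, 15}
B ∩ ((B ∩ A) △ A)^c = {1, 3, 4, 8, 10, 11, 13, 14}
A − (B ∩ ((B ∩ A) △ A)^c) = {2, 5, 12}
B ∩ (A − (B ∩ ((B ∩ A) △ A)^c)) = {}

{}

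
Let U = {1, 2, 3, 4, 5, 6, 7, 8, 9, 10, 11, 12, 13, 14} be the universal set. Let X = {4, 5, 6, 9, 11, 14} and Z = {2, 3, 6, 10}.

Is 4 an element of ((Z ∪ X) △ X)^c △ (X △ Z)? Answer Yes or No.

No

4 ∉ Z and 4 ∈ X, so 4 ∈ Z ∪ X
4 ∈ (Z ∪ X) and 4 ∈ X, so 4 ∉ (Z ∪ X) △ X
4 ∈ ((Z ∪ X) △ X)^c since 4 ∉ ((Z ∪ X) △ X)
4 ∈ X and 4 ∉ Z, so 4 ∈ X △ Z
4 ∈ ((Z ∪ X) △ X)^c and 4 ∈ (X △ Z), so 4 ∉ ((Z ∪ X) △ X)^c △ (X △ Z)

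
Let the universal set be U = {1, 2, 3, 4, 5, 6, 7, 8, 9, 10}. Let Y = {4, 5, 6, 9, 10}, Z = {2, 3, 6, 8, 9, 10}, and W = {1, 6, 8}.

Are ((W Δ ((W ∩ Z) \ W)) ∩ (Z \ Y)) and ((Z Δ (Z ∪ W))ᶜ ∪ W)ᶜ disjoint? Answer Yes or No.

Yes

W ∩ Z = {6, 8}
(W ∩ Z) \ W = {}
W Δ ((W ∩ Z) \ W) = {1, 6, 8}
Z \ Y = {2, 3, 8}
(W Δ ((W ∩ Z) \ W)) ∩ (Z \ Y) = {8}
Z ∪ W = {1, 2, 3, 6, 8, 9, 10}
Z Δ (Z ∪ W) = {1}
(Z Δ (Z ∪ W))ᶜ = {2, 3, 4, 5, 6, 7, 8, 9, 10}
(Z Δ (Z ∪ W))ᶜ ∪ W = {1, 2, 3, 4, 5, 6, 7, 8, 9, 10}
((Z Δ (Z ∪ W))ᶜ ∪ W)ᶜ = {}
{8} and {} share no elements.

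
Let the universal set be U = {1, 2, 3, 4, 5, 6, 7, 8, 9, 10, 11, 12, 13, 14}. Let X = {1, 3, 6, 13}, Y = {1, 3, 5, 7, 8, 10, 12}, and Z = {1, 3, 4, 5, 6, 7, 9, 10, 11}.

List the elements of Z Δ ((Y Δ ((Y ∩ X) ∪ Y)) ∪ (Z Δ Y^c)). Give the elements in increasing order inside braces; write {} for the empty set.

{2, 4, 6, 9, 11, 13, 14}

Y ∩ X = {1, 3}
(Y ∩ X) ∪ Y = {1, 3, 5, 7, 8, 10, 12}
Y Δ ((Y ∩ X) ∪ Y) = {}
Y^c = {2, 4, 6, 9, 11, 13, 14}
Z Δ Y^c = {1, 2, 3, 5, 7, 10, 13, 14}
(Y Δ ((Y ∩ X) ∪ Y)) ∪ (Z Δ Y^c) = {1, 2, 3, 5, 7, 10, 13, 14}
Z Δ ((Y Δ ((Y ∩ X) ∪ Y)) ∪ (Z Δ Y^c)) = {2, 4, 6, 9, 11, 13, 14}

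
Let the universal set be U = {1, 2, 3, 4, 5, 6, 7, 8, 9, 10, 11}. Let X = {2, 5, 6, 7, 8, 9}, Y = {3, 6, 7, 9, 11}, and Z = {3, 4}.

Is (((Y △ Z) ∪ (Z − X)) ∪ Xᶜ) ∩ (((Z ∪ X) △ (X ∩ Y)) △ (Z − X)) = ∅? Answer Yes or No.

Y △ Z = {4, 6, 7, 9, 11}
Z − X = {3, 4}
(Y △ Z) ∪ (Z − X) = {3, 4, 6, 7, 9, 11}
Xᶜ = {1, 3, 4, 10, 11}
((Y △ Z) ∪ (Z − X)) ∪ Xᶜ = {1, 3, 4, 6, 7, 9, 10, 11}
Z ∪ X = {2, 3, 4, 5, 6, 7, 8, 9}
X ∩ Y = {6, 7, 9}
(Z ∪ X) △ (X ∩ Y) = {2, 3, 4, 5, 8}
((Z ∪ X) △ (X ∩ Y)) △ (Z − X) = {2, 5, 8}
{1, 3, 4, 6, 7, 9, 10, 11} and {2, 5, 8} share no elements.

Yes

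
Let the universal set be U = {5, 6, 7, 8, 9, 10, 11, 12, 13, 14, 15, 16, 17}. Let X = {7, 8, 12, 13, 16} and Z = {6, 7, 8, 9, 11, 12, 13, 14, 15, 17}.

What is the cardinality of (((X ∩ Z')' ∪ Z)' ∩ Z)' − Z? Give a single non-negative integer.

3

Z' = {5, 10, 16}
X ∩ Z' = {16}
(X ∩ Z')' = {5, 6, 7, 8, 9, 10, 11, 12, 13, 14, 15, 17}
(X ∩ Z')' ∪ Z = {5, 6, 7, 8, 9, 10, 11, 12, 13, 14, 15, 17}
((X ∩ Z')' ∪ Z)' = {16}
((X ∩ Z')' ∪ Z)' ∩ Z = {}
(((X ∩ Z')' ∪ Z)' ∩ Z)' = {5, 6, 7, 8, 9, 10, 11, 12, 13, 14, 15, 16, 17}
(((X ∩ Z')' ∪ Z)' ∩ Z)' − Z = {5, 10, 16}
|(((X ∩ Z')' ∪ Z)' ∩ Z)' − Z| = 3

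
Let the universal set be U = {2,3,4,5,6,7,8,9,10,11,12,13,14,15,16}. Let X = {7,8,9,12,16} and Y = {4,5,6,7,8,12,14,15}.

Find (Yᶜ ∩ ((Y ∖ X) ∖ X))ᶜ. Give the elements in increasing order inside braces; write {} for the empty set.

{2,3,4,5,6,7,8,9,10,11,12,13,14,15,16}

Yᶜ = {2,3,9,10,11,13,16}
Y ∖ X = {4,5,6,14,15}
(Y ∖ X) ∖ X = {4,5,6,14,15}
Yᶜ ∩ ((Y ∖ X) ∖ X) = {}
(Yᶜ ∩ ((Y ∖ X) ∖ X))ᶜ = {2,3,4,5,6,7,8,9,10,11,12,13,14,15,16}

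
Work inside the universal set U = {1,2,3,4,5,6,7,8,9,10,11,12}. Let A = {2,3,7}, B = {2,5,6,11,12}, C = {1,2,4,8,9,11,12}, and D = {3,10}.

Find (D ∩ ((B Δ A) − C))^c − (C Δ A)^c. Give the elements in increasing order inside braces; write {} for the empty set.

{1,4,7,8,9,11,12}

B Δ A = {3,5,6,7,11,12}
(B Δ A) − C = {3,5,6,7}
D ∩ ((B Δ A) − C) = {3}
(D ∩ ((B Δ A) − C))^c = {1,2,4,5,6,7,8,9,10,11,12}
C Δ A = {1,3,4,7,8,9,11,12}
(C Δ A)^c = {2,5,6,10}
(D ∩ ((B Δ A) − C))^c − (C Δ A)^c = {1,4,7,8,9,11,12}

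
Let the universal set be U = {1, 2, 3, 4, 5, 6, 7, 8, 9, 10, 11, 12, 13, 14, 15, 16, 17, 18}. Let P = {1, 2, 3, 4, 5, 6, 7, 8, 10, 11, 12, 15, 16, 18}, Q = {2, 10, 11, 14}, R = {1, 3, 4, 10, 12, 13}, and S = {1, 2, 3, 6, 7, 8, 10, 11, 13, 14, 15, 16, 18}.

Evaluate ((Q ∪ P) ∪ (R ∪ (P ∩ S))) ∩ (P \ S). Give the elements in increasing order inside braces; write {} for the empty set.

Q ∪ P = {1, 2, 3, 4, 5, 6, 7, 8, 10, 11, 12, 14, 15, 16, 18}
P ∩ S = {1, 2, 3, 6, 7, 8, 10, 11, 15, 16, 18}
R ∪ (P ∩ S) = {1, 2, 3, 4, 6, 7, 8, 10, 11, 12, 13, 15, 16, 18}
(Q ∪ P) ∪ (R ∪ (P ∩ S)) = {1, 2, 3, 4, 5, 6, 7, 8, 10, 11, 12, 13, 14, 15, 16, 18}
P \ S = {4, 5, 12}
((Q ∪ P) ∪ (R ∪ (P ∩ S))) ∩ (P \ S) = {4, 5, 12}

{4, 5, 12}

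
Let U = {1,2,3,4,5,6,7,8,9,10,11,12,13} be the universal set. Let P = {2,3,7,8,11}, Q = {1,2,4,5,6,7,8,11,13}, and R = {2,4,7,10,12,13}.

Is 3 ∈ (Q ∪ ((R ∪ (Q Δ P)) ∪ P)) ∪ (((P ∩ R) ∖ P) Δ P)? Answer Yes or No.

3 ∉ Q and 3 ∈ P, so 3 ∈ Q Δ P
3 ∉ R and 3 ∈ (Q Δ P), so 3 ∈ R ∪ (Q Δ P)
3 ∈ (R ∪ (Q Δ P)) and 3 ∈ P, so 3 ∈ (R ∪ (Q Δ P)) ∪ P
3 ∉ Q and 3 ∈ ((R ∪ (Q Δ P)) ∪ P), so 3 ∈ Q ∪ ((R ∪ (Q Δ P)) ∪ P)
3 ∈ P and 3 ∉ R, so 3 ∉ P ∩ R
3 ∉ (P ∩ R) and 3 ∈ P, so 3 ∉ (P ∩ R) ∖ P
3 ∉ ((P ∩ R) ∖ P) and 3 ∈ P, so 3 ∈ ((P ∩ R) ∖ P) Δ P
3 ∈ (Q ∪ ((R ∪ (Q Δ P)) ∪ P)) and 3 ∈ (((P ∩ R) ∖ P) Δ P), so 3 ∈ (Q ∪ ((R ∪ (Q Δ P)) ∪ P)) ∪ (((P ∩ R) ∖ P) Δ P)

Yes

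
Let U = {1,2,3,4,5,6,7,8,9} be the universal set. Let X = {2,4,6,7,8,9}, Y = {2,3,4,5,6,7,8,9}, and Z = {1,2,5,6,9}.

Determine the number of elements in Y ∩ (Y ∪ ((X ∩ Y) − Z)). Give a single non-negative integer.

8

X ∩ Y = {2,4,6,7,8,9}
(X ∩ Y) − Z = {4,7,8}
Y ∪ ((X ∩ Y) − Z) = {2,3,4,5,6,7,8,9}
Y ∩ (Y ∪ ((X ∩ Y) − Z)) = {2,3,4,5,6,7,8,9}
|Y ∩ (Y ∪ ((X ∩ Y) − Z))| = 8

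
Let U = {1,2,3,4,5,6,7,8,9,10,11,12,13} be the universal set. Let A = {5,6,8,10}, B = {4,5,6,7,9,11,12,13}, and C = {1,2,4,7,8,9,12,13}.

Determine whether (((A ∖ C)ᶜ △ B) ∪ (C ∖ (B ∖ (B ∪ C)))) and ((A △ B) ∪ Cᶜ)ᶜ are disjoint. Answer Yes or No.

A ∖ C = {5,6,10}
(A ∖ C)ᶜ = {1,2,3,4,7,8,9,11,12,13}
(A ∖ C)ᶜ △ B = {1,2,3,5,6,8}
B ∪ C = {1,2,4,5,6,7,8,9,11,12,13}
B ∖ (B ∪ C) = {}
C ∖ (B ∖ (B ∪ C)) = {1,2,4,7,8,9,12,13}
((A ∖ C)ᶜ △ B) ∪ (C ∖ (B ∖ (B ∪ C))) = {1,2,3,4,5,6,7,8,9,12,13}
A △ B = {4,7,8,9,10,11,12,13}
Cᶜ = {3,5,6,10,11}
(A △ B) ∪ Cᶜ = {3,4,5,6,7,8,9,10,11,12,13}
((A △ B) ∪ Cᶜ)ᶜ = {1,2}
1 lies in both, so they are not disjoint.

No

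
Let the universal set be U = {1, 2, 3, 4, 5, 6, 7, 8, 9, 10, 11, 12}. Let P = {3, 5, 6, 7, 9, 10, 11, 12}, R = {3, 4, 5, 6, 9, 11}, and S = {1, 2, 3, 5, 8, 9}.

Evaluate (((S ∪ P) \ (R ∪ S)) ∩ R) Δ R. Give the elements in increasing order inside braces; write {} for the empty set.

S ∪ P = {1, 2, 3, 5, 6, 7, 8, 9, 10, 11, 12}
R ∪ S = {1, 2, 3, 4, 5, 6, 8, 9, 11}
(S ∪ P) \ (R ∪ S) = {7, 10, 12}
((S ∪ P) \ (R ∪ S)) ∩ R = {}
(((S ∪ P) \ (R ∪ S)) ∩ R) Δ R = {3, 4, 5, 6, 9, 11}

{3, 4, 5, 6, 9, 11}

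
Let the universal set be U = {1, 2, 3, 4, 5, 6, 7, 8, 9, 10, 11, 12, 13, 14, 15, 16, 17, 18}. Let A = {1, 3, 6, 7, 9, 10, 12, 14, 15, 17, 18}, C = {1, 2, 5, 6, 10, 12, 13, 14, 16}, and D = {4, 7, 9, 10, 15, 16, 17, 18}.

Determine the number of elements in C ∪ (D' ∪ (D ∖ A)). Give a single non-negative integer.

D' = {1, 2, 3, 5, 6, 8, 11, 12, 13, 14}
D ∖ A = {4, 16}
D' ∪ (D ∖ A) = {1, 2, 3, 4, 5, 6, 8, 11, 12, 13, 14, 16}
C ∪ (D' ∪ (D ∖ A)) = {1, 2, 3, 4, 5, 6, 8, 10, 11, 12, 13, 14, 16}
|C ∪ (D' ∪ (D ∖ A))| = 13

13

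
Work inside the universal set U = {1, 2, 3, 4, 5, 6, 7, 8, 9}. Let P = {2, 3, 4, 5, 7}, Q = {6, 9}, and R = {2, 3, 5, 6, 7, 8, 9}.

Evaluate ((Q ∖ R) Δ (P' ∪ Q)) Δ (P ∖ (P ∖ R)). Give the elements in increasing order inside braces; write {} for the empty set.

Q ∖ R = {}
P' = {1, 6, 8, 9}
P' ∪ Q = {1, 6, 8, 9}
(Q ∖ R) Δ (P' ∪ Q) = {1, 6, 8, 9}
P ∖ R = {4}
P ∖ (P ∖ R) = {2, 3, 5, 7}
((Q ∖ R) Δ (P' ∪ Q)) Δ (P ∖ (P ∖ R)) = {1, 2, 3, 5, 6, 7, 8, 9}

{1, 2, 3, 5, 6, 7, 8, 9}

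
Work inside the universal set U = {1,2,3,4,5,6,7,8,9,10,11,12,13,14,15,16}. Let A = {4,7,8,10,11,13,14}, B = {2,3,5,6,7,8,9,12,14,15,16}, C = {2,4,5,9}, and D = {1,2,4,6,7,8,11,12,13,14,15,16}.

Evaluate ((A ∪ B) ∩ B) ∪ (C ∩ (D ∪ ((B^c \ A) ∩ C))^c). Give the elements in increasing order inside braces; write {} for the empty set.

A ∪ B = {2,3,4,5,6,7,8,9,10,11,12,13,14,15,16}
(A ∪ B) ∩ B = {2,3,5,6,7,8,9,12,14,15,16}
B^c = {1,4,10,11,13}
B^c \ A = {1}
(B^c \ A) ∩ C = {}
D ∪ ((B^c \ A) ∩ C) = {1,2,4,6,7,8,11,12,13,14,15,16}
(D ∪ ((B^c \ A) ∩ C))^c = {3,5,9,10}
C ∩ (D ∪ ((B^c \ A) ∩ C))^c = {5,9}
((A ∪ B) ∩ B) ∪ (C ∩ (D ∪ ((B^c \ A) ∩ C))^c) = {2,3,5,6,7,8,9,12,14,15,16}

{2,3,5,6,7,8,9,12,14,15,16}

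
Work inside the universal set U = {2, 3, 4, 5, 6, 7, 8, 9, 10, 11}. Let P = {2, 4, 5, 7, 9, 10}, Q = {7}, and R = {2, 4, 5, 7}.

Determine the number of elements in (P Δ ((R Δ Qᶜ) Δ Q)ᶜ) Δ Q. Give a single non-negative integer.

Qᶜ = {2, 3, 4, 5, 6, 8, 9, 10, 11}
R Δ Qᶜ = {3, 6, 7, 8, 9, 10, 11}
(R Δ Qᶜ) Δ Q = {3, 6, 8, 9, 10, 11}
((R Δ Qᶜ) Δ Q)ᶜ = {2, 4, 5, 7}
P Δ ((R Δ Qᶜ) Δ Q)ᶜ = {9, 10}
(P Δ ((R Δ Qᶜ) Δ Q)ᶜ) Δ Q = {7, 9, 10}
|(P Δ ((R Δ Qᶜ) Δ Q)ᶜ) Δ Q| = 3

3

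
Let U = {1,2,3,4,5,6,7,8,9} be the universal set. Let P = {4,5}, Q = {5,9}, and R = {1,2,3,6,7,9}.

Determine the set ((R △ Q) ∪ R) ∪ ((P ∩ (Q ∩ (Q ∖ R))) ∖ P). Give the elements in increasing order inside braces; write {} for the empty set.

R △ Q = {1,2,3,5,6,7}
(R △ Q) ∪ R = {1,2,3,5,6,7,9}
Q ∖ R = {5}
Q ∩ (Q ∖ R) = {5}
P ∩ (Q ∩ (Q ∖ R)) = {5}
(P ∩ (Q ∩ (Q ∖ R))) ∖ P = {}
((R △ Q) ∪ R) ∪ ((P ∩ (Q ∩ (Q ∖ R))) ∖ P) = {1,2,3,5,6,7,9}

{1,2,3,5,6,7,9}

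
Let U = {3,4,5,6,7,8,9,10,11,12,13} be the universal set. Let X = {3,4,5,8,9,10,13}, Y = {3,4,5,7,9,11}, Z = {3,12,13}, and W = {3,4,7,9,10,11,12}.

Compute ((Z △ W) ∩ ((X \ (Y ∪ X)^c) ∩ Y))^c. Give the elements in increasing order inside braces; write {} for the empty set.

{3,5,6,7,8,10,11,12,13}

Z △ W = {4,7,9,10,11,13}
Y ∪ X = {3,4,5,7,8,9,10,11,13}
(Y ∪ X)^c = {6,12}
X \ (Y ∪ X)^c = {3,4,5,8,9,10,13}
(X \ (Y ∪ X)^c) ∩ Y = {3,4,5,9}
(Z △ W) ∩ ((X \ (Y ∪ X)^c) ∩ Y) = {4,9}
((Z △ W) ∩ ((X \ (Y ∪ X)^c) ∩ Y))^c = {3,5,6,7,8,10,11,12,13}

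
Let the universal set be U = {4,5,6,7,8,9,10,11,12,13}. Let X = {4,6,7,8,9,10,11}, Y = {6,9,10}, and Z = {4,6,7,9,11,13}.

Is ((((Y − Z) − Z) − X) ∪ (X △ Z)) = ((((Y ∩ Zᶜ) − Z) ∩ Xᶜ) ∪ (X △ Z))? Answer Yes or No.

Y − Z = {10}
(Y − Z) − Z = {10}
((Y − Z) − Z) − X = {}
X △ Z = {8,10,13}
(((Y − Z) − Z) − X) ∪ (X △ Z) = {8,10,13}
Zᶜ = {5,8,10,12}
Y ∩ Zᶜ = {10}
(Y ∩ Zᶜ) − Z = {10}
Xᶜ = {5,12,13}
((Y ∩ Zᶜ) − Z) ∩ Xᶜ = {}
(((Y ∩ Zᶜ) − Z) ∩ Xᶜ) ∪ (X △ Z) = {8,10,13}
Both equal {8,10,13}, so (((Y − Z) − Z) − X) ∪ (X △ Z) = (((Y ∩ Zᶜ) − Z) ∩ Xᶜ) ∪ (X △ Z).

Yes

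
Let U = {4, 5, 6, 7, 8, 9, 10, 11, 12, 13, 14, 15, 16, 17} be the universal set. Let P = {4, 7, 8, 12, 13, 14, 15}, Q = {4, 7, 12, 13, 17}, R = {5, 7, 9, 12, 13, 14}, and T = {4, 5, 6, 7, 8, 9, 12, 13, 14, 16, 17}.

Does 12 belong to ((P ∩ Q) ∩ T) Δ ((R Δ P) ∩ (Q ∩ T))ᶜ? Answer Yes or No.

12 ∈ P and 12 ∈ Q, so 12 ∈ P ∩ Q
12 ∈ (P ∩ Q) and 12 ∈ T, so 12 ∈ (P ∩ Q) ∩ T
12 ∈ R and 12 ∈ P, so 12 ∉ R Δ P
12 ∈ Q and 12 ∈ T, so 12 ∈ Q ∩ T
12 ∉ (R Δ P) and 12 ∈ (Q ∩ T), so 12 ∉ (R Δ P) ∩ (Q ∩ T)
12 ∈ ((R Δ P) ∩ (Q ∩ T))ᶜ since 12 ∉ ((R Δ P) ∩ (Q ∩ T))
12 ∈ ((P ∩ Q) ∩ T) and 12 ∈ ((R Δ P) ∩ (Q ∩ T))ᶜ, so 12 ∉ ((P ∩ Q) ∩ T) Δ ((R Δ P) ∩ (Q ∩ T))ᶜ

No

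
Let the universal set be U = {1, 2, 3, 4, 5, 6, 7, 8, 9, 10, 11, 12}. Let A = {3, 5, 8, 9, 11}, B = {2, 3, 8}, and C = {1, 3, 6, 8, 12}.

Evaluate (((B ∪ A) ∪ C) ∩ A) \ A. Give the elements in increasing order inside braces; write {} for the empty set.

B ∪ A = {2, 3, 5, 8, 9, 11}
(B ∪ A) ∪ C = {1, 2, 3, 5, 6, 8, 9, 11, 12}
((B ∪ A) ∪ C) ∩ A = {3, 5, 8, 9, 11}
(((B ∪ A) ∪ C) ∩ A) \ A = {}

{}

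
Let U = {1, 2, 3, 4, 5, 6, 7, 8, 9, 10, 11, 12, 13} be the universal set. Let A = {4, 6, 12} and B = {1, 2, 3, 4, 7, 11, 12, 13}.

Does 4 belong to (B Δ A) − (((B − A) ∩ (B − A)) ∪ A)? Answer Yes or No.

4 ∈ B and 4 ∈ A, so 4 ∉ B Δ A
4 ∈ B and 4 ∈ A, so 4 ∉ B − A
4 ∈ B and 4 ∈ A, so 4 ∉ B − A
4 ∉ (B − A) and 4 ∉ (B − A), so 4 ∉ (B − A) ∩ (B − A)
4 ∉ ((B − A) ∩ (B − A)) and 4 ∈ A, so 4 ∈ ((B − A) ∩ (B − A)) ∪ A
4 ∉ (B Δ A) and 4 ∈ (((B − A) ∩ (B − A)) ∪ A), so 4 ∉ (B Δ A) − (((B − A) ∩ (B − A)) ∪ A)

No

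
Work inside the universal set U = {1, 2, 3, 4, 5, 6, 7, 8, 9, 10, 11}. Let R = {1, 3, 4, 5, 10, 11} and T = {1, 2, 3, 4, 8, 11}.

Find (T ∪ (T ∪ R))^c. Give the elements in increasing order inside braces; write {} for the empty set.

T ∪ R = {1, 2, 3, 4, 5, 8, 10, 11}
T ∪ (T ∪ R) = {1, 2, 3, 4, 5, 8, 10, 11}
(T ∪ (T ∪ R))^c = {6, 7, 9}

{6, 7, 9}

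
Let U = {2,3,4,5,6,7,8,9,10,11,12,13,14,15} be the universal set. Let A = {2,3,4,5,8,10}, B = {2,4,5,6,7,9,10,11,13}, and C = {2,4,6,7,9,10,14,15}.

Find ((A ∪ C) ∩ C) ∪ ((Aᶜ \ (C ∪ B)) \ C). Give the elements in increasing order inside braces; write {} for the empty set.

A ∪ C = {2,3,4,5,6,7,8,9,10,14,15}
(A ∪ C) ∩ C = {2,4,6,7,9,10,14,15}
Aᶜ = {6,7,9,11,12,13,14,15}
C ∪ B = {2,4,5,6,7,9,10,11,13,14,15}
Aᶜ \ (C ∪ B) = {12}
(Aᶜ \ (C ∪ B)) \ C = {12}
((A ∪ C) ∩ C) ∪ ((Aᶜ \ (C ∪ B)) \ C) = {2,4,6,7,9,10,12,14,15}

{2,4,6,7,9,10,12,14,15}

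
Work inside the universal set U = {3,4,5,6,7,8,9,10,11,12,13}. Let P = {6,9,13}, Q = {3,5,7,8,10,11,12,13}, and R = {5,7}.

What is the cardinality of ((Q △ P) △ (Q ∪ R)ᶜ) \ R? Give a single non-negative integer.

6

Q △ P = {3,5,6,7,8,9,10,11,12}
Q ∪ R = {3,5,7,8,10,11,12,13}
(Q ∪ R)ᶜ = {4,6,9}
(Q △ P) △ (Q ∪ R)ᶜ = {3,4,5,7,8,10,11,12}
((Q △ P) △ (Q ∪ R)ᶜ) \ R = {3,4,8,10,11,12}
|((Q △ P) △ (Q ∪ R)ᶜ) \ R| = 6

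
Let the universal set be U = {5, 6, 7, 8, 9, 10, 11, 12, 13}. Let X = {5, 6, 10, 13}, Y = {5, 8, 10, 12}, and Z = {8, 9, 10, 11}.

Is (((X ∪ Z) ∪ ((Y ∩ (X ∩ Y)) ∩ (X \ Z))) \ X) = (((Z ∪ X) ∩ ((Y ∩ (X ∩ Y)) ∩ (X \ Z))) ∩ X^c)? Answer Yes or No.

X ∪ Z = {5, 6, 8, 9, 10, 11, 13}
X ∩ Y = {5, 10}
Y ∩ (X ∩ Y) = {5, 10}
X \ Z = {5, 6, 13}
(Y ∩ (X ∩ Y)) ∩ (X \ Z) = {5}
(X ∪ Z) ∪ ((Y ∩ (X ∩ Y)) ∩ (X \ Z)) = {5, 6, 8, 9, 10, 11, 13}
((X ∪ Z) ∪ ((Y ∩ (X ∩ Y)) ∩ (X \ Z))) \ X = {8, 9, 11}
Z ∪ X = {5, 6, 8, 9, 10, 11, 13}
(Z ∪ X) ∩ ((Y ∩ (X ∩ Y)) ∩ (X \ Z)) = {5}
X^c = {7, 8, 9, 11, 12}
((Z ∪ X) ∩ ((Y ∩ (X ∩ Y)) ∩ (X \ Z))) ∩ X^c = {}
8 ∈ ((X ∪ Z) ∪ ((Y ∩ (X ∩ Y)) ∩ (X \ Z))) \ X but 8 ∉ ((Z ∪ X) ∩ ((Y ∩ (X ∩ Y)) ∩ (X \ Z))) ∩ X^c, so they differ.

No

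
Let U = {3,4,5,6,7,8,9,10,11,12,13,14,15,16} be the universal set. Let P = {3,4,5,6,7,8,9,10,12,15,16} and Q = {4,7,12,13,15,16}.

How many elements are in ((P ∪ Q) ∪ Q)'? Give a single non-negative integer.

2

P ∪ Q = {3,4,5,6,7,8,9,10,12,13,15,16}
(P ∪ Q) ∪ Q = {3,4,5,6,7,8,9,10,12,13,15,16}
((P ∪ Q) ∪ Q)' = {11,14}
|((P ∪ Q) ∪ Q)'| = 2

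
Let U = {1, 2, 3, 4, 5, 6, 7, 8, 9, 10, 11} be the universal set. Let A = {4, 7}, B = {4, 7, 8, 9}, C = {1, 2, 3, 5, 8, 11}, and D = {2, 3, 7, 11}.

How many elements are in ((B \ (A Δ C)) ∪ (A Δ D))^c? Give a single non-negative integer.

A Δ C = {1, 2, 3, 4, 5, 7, 8, 11}
B \ (A Δ C) = {9}
A Δ D = {2, 3, 4, 11}
(B \ (A Δ C)) ∪ (A Δ D) = {2, 3, 4, 9, 11}
((B \ (A Δ C)) ∪ (A Δ D))^c = {1, 5, 6, 7, 8, 10}
|((B \ (A Δ C)) ∪ (A Δ D))^c| = 6

6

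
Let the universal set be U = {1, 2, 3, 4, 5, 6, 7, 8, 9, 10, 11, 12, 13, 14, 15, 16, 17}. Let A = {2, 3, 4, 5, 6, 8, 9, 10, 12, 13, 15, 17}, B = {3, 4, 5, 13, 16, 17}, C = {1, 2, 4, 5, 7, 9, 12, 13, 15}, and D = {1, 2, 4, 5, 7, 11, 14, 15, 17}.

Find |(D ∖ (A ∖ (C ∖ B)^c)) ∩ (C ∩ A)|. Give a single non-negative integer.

2

C ∖ B = {1, 2, 7, 9, 12, 15}
(C ∖ B)^c = {3, 4, 5, 6, 8, 10, 11, 13, 14, 16, 17}
A ∖ (C ∖ B)^c = {2, 9, 12, 15}
D ∖ (A ∖ (C ∖ B)^c) = {1, 4, 5, 7, 11, 14, 17}
C ∩ A = {2, 4, 5, 9, 12, 13, 15}
(D ∖ (A ∖ (C ∖ B)^c)) ∩ (C ∩ A) = {4, 5}
|(D ∖ (A ∖ (C ∖ B)^c)) ∩ (C ∩ A)| = 2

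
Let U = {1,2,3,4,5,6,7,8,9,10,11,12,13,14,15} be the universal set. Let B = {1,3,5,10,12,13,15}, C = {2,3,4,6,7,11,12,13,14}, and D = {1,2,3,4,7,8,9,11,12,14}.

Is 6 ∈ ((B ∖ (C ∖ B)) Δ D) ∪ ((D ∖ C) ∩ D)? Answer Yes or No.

No

6 ∈ C and 6 ∉ B, so 6 ∈ C ∖ B
6 ∉ B and 6 ∈ (C ∖ B), so 6 ∉ B ∖ (C ∖ B)
6 ∉ (B ∖ (C ∖ B)) and 6 ∉ D, so 6 ∉ (B ∖ (C ∖ B)) Δ D
6 ∉ D and 6 ∈ C, so 6 ∉ D ∖ C
6 ∉ (D ∖ C) and 6 ∉ D, so 6 ∉ (D ∖ C) ∩ D
6 ∉ ((B ∖ (C ∖ B)) Δ D) and 6 ∉ ((D ∖ C) ∩ D), so 6 ∉ ((B ∖ (C ∖ B)) Δ D) ∪ ((D ∖ C) ∩ D)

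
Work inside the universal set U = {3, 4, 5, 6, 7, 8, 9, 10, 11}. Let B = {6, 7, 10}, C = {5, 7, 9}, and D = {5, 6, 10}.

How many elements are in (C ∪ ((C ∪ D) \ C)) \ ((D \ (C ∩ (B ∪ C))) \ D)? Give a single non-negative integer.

C ∪ D = {5, 6, 7, 9, 10}
(C ∪ D) \ C = {6, 10}
C ∪ ((C ∪ D) \ C) = {5, 6, 7, 9, 10}
B ∪ C = {5, 6, 7, 9, 10}
C ∩ (B ∪ C) = {5, 7, 9}
D \ (C ∩ (B ∪ C)) = {6, 10}
(D \ (C ∩ (B ∪ C))) \ D = {}
(C ∪ ((C ∪ D) \ C)) \ ((D \ (C ∩ (B ∪ C))) \ D) = {5, 6, 7, 9, 10}
|(C ∪ ((C ∪ D) \ C)) \ ((D \ (C ∩ (B ∪ C))) \ D)| = 5

5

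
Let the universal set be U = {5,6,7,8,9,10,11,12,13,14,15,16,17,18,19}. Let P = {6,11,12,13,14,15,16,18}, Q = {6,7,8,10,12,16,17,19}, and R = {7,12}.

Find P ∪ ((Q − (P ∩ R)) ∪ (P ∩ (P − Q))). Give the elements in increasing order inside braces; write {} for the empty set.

{6,7,8,10,11,12,13,14,15,16,17,18,19}

P ∩ R = {12}
Q − (P ∩ R) = {6,7,8,10,16,17,19}
P − Q = {11,13,14,15,18}
P ∩ (P − Q) = {11,13,14,15,18}
(Q − (P ∩ R)) ∪ (P ∩ (P − Q)) = {6,7,8,10,11,13,14,15,16,17,18,19}
P ∪ ((Q − (P ∩ R)) ∪ (P ∩ (P − Q))) = {6,7,8,10,11,12,13,14,15,16,17,18,19}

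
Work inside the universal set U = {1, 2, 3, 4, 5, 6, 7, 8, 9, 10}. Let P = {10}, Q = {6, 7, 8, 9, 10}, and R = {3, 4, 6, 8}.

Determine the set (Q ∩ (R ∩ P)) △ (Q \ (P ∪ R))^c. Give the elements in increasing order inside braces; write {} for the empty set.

{1, 2, 3, 4, 5, 6, 8, 10}

R ∩ P = {}
Q ∩ (R ∩ P) = {}
P ∪ R = {3, 4, 6, 8, 10}
Q \ (P ∪ R) = {7, 9}
(Q \ (P ∪ R))^c = {1, 2, 3, 4, 5, 6, 8, 10}
(Q ∩ (R ∩ P)) △ (Q \ (P ∪ R))^c = {1, 2, 3, 4, 5, 6, 8, 10}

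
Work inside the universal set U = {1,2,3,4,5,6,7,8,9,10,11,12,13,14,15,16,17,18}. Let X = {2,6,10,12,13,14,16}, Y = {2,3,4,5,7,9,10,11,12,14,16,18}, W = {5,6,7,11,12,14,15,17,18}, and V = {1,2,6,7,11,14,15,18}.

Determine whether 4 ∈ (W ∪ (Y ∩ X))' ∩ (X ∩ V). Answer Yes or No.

4 ∈ Y and 4 ∉ X, so 4 ∉ Y ∩ X
4 ∉ W and 4 ∉ (Y ∩ X), so 4 ∉ W ∪ (Y ∩ X)
4 ∈ (W ∪ (Y ∩ X))' since 4 ∉ (W ∪ (Y ∩ X))
4 ∉ X and 4 ∉ V, so 4 ∉ X ∩ V
4 ∈ (W ∪ (Y ∩ X))' and 4 ∉ (X ∩ V), so 4 ∉ (W ∪ (Y ∩ X))' ∩ (X ∩ V)

No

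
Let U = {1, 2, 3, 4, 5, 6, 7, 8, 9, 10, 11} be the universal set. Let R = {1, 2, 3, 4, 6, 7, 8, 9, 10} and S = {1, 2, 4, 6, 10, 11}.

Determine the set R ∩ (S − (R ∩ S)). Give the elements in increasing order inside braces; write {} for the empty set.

R ∩ S = {1, 2, 4, 6, 10}
S − (R ∩ S) = {11}
R ∩ (S − (R ∩ S)) = {}

{}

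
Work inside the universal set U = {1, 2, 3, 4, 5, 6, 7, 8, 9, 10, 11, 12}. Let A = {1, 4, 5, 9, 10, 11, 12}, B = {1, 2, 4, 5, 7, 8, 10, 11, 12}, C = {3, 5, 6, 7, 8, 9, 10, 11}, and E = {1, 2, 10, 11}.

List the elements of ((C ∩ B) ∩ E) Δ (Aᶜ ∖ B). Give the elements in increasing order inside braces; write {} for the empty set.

C ∩ B = {5, 7, 8, 10, 11}
(C ∩ B) ∩ E = {10, 11}
Aᶜ = {2, 3, 6, 7, 8}
Aᶜ ∖ B = {3, 6}
((C ∩ B) ∩ E) Δ (Aᶜ ∖ B) = {3, 6, 10, 11}

{3, 6, 10, 11}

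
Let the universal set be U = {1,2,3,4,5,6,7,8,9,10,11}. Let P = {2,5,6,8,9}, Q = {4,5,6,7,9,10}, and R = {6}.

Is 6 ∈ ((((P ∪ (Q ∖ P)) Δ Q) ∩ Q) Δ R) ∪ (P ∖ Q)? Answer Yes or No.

6 ∈ Q and 6 ∈ P, so 6 ∉ Q ∖ P
6 ∈ P and 6 ∉ (Q ∖ P), so 6 ∈ P ∪ (Q ∖ P)
6 ∈ (P ∪ (Q ∖ P)) and 6 ∈ Q, so 6 ∉ (P ∪ (Q ∖ P)) Δ Q
6 ∉ ((P ∪ (Q ∖ P)) Δ Q) and 6 ∈ Q, so 6 ∉ ((P ∪ (Q ∖ P)) Δ Q) ∩ Q
6 ∉ (((P ∪ (Q ∖ P)) Δ Q) ∩ Q) and 6 ∈ R, so 6 ∈ (((P ∪ (Q ∖ P)) Δ Q) ∩ Q) Δ R
6 ∈ P and 6 ∈ Q, so 6 ∉ P ∖ Q
6 ∈ ((((P ∪ (Q ∖ P)) Δ Q) ∩ Q) Δ R) and 6 ∉ (P ∖ Q), so 6 ∈ ((((P ∪ (Q ∖ P)) Δ Q) ∩ Q) Δ R) ∪ (P ∖ Q)

Yes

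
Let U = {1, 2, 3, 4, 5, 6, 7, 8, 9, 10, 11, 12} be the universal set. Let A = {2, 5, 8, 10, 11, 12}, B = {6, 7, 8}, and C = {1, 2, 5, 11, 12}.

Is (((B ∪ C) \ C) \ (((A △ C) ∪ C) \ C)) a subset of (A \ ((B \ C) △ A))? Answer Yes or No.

B ∪ C = {1, 2, 5, 6, 7, 8, 11, 12}
(B ∪ C) \ C = {6, 7, 8}
A △ C = {1, 8, 10}
(A △ C) ∪ C = {1, 2, 5, 8, 10, 11, 12}
((A △ C) ∪ C) \ C = {8, 10}
((B ∪ C) \ C) \ (((A △ C) ∪ C) \ C) = {6, 7}
B \ C = {6, 7, 8}
(B \ C) △ A = {2, 5, 6, 7, 10, 11, 12}
A \ ((B \ C) △ A) = {8}
6 ∈ ((B ∪ C) \ C) \ (((A △ C) ∪ C) \ C) but 6 ∉ A \ ((B \ C) △ A), so the inclusion fails.

No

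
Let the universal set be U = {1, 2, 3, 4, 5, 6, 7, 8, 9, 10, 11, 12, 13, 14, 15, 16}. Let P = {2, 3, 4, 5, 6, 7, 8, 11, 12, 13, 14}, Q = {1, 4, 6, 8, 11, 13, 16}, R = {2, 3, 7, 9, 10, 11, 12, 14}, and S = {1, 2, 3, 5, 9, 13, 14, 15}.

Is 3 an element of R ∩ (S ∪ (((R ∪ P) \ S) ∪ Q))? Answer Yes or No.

Yes

3 ∈ R and 3 ∈ P, so 3 ∈ R ∪ P
3 ∈ (R ∪ P) and 3 ∈ S, so 3 ∉ (R ∪ P) \ S
3 ∉ ((R ∪ P) \ S) and 3 ∉ Q, so 3 ∉ ((R ∪ P) \ S) ∪ Q
3 ∈ S and 3 ∉ (((R ∪ P) \ S) ∪ Q), so 3 ∈ S ∪ (((R ∪ P) \ S) ∪ Q)
3 ∈ R and 3 ∈ (S ∪ (((R ∪ P) \ S) ∪ Q)), so 3 ∈ R ∩ (S ∪ (((R ∪ P) \ S) ∪ Q))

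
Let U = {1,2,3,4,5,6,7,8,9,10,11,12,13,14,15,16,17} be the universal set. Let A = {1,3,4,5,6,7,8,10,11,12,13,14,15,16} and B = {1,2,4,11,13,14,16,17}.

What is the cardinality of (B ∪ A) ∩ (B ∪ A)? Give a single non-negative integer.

B ∪ A = {1,2,3,4,5,6,7,8,10,11,12,13,14,15,16,17}
(B ∪ A) ∩ (B ∪ A) = {1,2,3,4,5,6,7,8,10,11,12,13,14,15,16,17}
|(B ∪ A) ∩ (B ∪ A)| = 16

16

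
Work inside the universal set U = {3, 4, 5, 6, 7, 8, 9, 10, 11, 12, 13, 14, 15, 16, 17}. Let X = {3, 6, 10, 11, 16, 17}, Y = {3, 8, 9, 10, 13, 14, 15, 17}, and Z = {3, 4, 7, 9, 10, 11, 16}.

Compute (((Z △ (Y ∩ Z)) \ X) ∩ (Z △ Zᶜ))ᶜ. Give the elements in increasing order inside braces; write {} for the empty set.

Y ∩ Z = {3, 9, 10}
Z △ (Y ∩ Z) = {4, 7, 11, 16}
(Z △ (Y ∩ Z)) \ X = {4, 7}
Zᶜ = {5, 6, 8, 12, 13, 14, 15, 17}
Z △ Zᶜ = {3, 4, 5, 6, 7, 8, 9, 10, 11, 12, 13, 14, 15, 16, 17}
((Z △ (Y ∩ Z)) \ X) ∩ (Z △ Zᶜ) = {4, 7}
(((Z △ (Y ∩ Z)) \ X) ∩ (Z △ Zᶜ))ᶜ = {3, 5, 6, 8, 9, 10, 11, 12, 13, 14, 15, 16, 17}

{3, 5, 6, 8, 9, 10, 11, 12, 13, 14, 15, 16, 17}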